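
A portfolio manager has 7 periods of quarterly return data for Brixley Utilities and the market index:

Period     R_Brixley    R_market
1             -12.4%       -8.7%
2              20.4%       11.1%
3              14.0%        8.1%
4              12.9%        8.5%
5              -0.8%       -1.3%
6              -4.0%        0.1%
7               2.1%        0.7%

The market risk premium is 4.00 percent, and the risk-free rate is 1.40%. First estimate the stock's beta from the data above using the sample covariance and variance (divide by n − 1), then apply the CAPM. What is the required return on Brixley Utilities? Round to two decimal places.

7.94%

Mean R_i = (-12.4 + 20.4 + 14.0 + 12.9 − 0.8 − 4.0 + 2.1) / 7 = 4.6000%
Mean R_m = (-8.7 + 11.1 + 8.1 + 8.5 − 1.3 + 0.1 + 0.7) / 7 = 2.6429%
Σ(R_i − R̄_i)(R_m − R̄_m) = 474.3800  ⇒  Cov = 474.3800 / 6 = 79.0633
Σ(R_m − R̄_m)² = 290.0571  ⇒  Var(R_m) = 290.0571 / 6 = 48.3429
β = Cov / Var(R_m) = 79.0633 / 48.3429 = 1.6355
E(R) = R_f + β × MRP = 1.40% + 1.6355 × 4.00% = 7.94%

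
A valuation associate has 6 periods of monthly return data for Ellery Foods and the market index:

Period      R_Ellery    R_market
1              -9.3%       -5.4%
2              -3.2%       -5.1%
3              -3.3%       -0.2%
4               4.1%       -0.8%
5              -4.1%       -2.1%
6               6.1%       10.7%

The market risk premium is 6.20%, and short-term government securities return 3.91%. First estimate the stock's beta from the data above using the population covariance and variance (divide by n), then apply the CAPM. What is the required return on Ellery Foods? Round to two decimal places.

Mean R_i = (-9.3 − 3.2 − 3.3 + 4.1 − 4.1 + 6.1) / 6 = -1.6167%
Mean R_m = (-5.4 − 5.1 − 0.2 − 0.8 − 2.1 + 10.7) / 6 = -0.4833%
Σ(R_i − R̄_i)(R_m − R̄_m) = 133.1117  ⇒  Cov = 133.1117 / 6 = 22.1853
Σ(R_m − R̄_m)² = 173.3483  ⇒  Var(R_m) = 173.3483 / 6 = 28.8914
β = Cov / Var(R_m) = 22.1853 / 28.8914 = 0.7679
E(R) = R_f + β × MRP = 3.91% + 0.7679 × 6.20% = 8.67%

8.67%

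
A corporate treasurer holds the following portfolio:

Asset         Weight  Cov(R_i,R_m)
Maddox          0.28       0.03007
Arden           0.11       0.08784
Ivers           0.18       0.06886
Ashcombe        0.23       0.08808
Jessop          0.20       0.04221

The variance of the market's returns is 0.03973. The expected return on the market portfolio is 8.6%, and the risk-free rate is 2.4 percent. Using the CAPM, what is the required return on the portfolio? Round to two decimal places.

11.63%

β_Maddox = 0.03007 / 0.03973 = 0.7569
β_Arden = 0.08784 / 0.03973 = 2.2109
β_Ivers = 0.06886 / 0.03973 = 1.7332
β_Ashcombe = 0.08808 / 0.03973 = 2.2170
β_Jessop = 0.04221 / 0.03973 = 1.0624
β_P = Σ w_i β_i = 0.28×0.7569 + 0.11×2.2109 + 0.18×1.7332 + 0.23×2.2170 + 0.20×1.0624 = 1.4895
MRP = 8.6% − 2.4% = 6.20%
E(R_P) = R_f + β_P × MRP = 2.4% + 1.4895 × 6.2% = 11.63%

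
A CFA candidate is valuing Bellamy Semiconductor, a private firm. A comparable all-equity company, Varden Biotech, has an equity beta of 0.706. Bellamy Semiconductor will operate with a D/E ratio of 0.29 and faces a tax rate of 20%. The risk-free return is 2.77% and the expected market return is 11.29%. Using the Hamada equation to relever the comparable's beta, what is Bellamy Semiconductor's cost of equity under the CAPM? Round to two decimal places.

10.18%

β_L = β_U × [1 + (1 − t)(D/E)] = 0.706 × [1 + (1 − 0.20) × 0.29]
    = 0.706 × [1 + 0.80 × 0.29] = 0.706 × 1.2320 = 0.8698
MRP = 11.29% − 2.77% = 8.52%
E(R) = R_f + β_L × MRP = 2.77% + 0.8698 × 8.52% = 10.18%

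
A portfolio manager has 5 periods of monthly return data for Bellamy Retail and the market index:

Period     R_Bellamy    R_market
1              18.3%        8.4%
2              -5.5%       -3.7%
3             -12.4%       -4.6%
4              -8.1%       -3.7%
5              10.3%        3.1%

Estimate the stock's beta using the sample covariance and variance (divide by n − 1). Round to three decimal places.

Mean R_i = (18.3 − 5.5 − 12.4 − 8.1 + 10.3) / 5 = 0.5200%
Mean R_m = (8.4 − 3.7 − 4.6 − 3.7 + 3.1) / 5 = -0.1000%
Σ(R_i − R̄_i)(R_m − R̄_m) = 293.2700  ⇒  Cov = 293.2700 / 4 = 73.3175
Σ(R_m − R̄_m)² = 128.6600  ⇒  Var(R_m) = 128.6600 / 4 = 32.1650
β = Cov / Var(R_m) = 73.3175 / 32.1650 = 2.2794

2.279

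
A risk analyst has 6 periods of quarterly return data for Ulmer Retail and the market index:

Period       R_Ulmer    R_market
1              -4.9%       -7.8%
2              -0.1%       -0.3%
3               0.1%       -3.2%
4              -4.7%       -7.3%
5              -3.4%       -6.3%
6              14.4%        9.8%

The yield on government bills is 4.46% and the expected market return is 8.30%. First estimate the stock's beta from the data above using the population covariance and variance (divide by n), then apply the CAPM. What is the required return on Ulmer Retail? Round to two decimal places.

8.58%

Mean R_i = (-4.9 − 0.1 + 0.1 − 4.7 − 3.4 + 14.4) / 6 = 0.2333%
Mean R_m = (-7.8 − 0.3 − 3.2 − 7.3 − 6.3 + 9.8) / 6 = -2.5167%
Σ(R_i − R̄_i)(R_m − R̄_m) = 238.3033  ⇒  Cov = 238.3033 / 6 = 39.7172
Σ(R_m − R̄_m)² = 222.1883  ⇒  Var(R_m) = 222.1883 / 6 = 37.0314
β = Cov / Var(R_m) = 39.7172 / 37.0314 = 1.0725
MRP = 8.30% − 4.46% = 3.84%
E(R) = R_f + β × MRP = 4.46% + 1.0725 × 3.84% = 8.58%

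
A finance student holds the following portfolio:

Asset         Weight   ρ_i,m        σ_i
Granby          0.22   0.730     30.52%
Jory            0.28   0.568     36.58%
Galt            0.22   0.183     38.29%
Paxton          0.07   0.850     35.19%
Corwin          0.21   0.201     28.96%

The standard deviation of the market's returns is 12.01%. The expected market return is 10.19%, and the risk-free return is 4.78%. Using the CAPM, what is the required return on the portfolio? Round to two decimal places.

11.80%

β_Granby = 0.730 × 30.52% / 12.01% = 1.8551
β_Jory = 0.568 × 36.58% / 12.01% = 1.7300
β_Galt = 0.183 × 38.29% / 12.01% = 0.5834
β_Paxton = 0.850 × 35.19% / 12.01% = 2.4905
β_Corwin = 0.201 × 28.96% / 12.01% = 0.4847
β_P = Σ w_i β_i = 0.22×1.8551 + 0.28×1.7300 + 0.22×0.5834 + 0.07×2.4905 + 0.21×0.4847 = 1.2970
MRP = 10.19% − 4.78% = 5.41%
E(R_P) = R_f + β_P × MRP = 4.78% + 1.2970 × 5.41% = 11.80%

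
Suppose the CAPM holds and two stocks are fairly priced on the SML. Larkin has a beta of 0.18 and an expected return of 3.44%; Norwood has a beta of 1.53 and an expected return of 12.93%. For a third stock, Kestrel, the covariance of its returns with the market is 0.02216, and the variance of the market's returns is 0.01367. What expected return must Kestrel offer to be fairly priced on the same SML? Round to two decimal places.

MRP = (12.93% − 3.44%) / (1.53 − 0.18) = 7.0296%
R_f = 3.44% − 0.18 × 7.0296% = 2.1747%
β_Kestrel = Cov / Var(R_m) = 0.02216 / 0.01367 = 1.6211
E(R_Kestrel) = R_f + β × MRP = 2.1747% + 1.6211 × 7.0296% = 13.57%

13.57%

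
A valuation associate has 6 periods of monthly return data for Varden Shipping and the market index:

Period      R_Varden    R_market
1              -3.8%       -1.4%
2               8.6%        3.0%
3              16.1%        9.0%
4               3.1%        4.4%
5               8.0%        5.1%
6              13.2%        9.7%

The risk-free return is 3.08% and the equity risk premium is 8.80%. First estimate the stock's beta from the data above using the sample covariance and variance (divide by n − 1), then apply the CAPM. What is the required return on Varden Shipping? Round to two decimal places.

17.22%

Mean R_i = (-3.8 + 8.6 + 16.1 + 3.1 + 8.0 + 13.2) / 6 = 7.5333%
Mean R_m = (-1.4 + 3.0 + 9.0 + 4.4 + 5.1 + 9.7) / 6 = 4.9667%
Σ(R_i − R̄_i)(R_m − R̄_m) = 134.0067  ⇒  Cov = 134.0067 / 5 = 26.8013
Σ(R_m − R̄_m)² = 83.4133  ⇒  Var(R_m) = 83.4133 / 5 = 16.6827
β = Cov / Var(R_m) = 26.8013 / 16.6827 = 1.6065
E(R) = R_f + β × MRP = 3.08% + 1.6065 × 8.80% = 17.22%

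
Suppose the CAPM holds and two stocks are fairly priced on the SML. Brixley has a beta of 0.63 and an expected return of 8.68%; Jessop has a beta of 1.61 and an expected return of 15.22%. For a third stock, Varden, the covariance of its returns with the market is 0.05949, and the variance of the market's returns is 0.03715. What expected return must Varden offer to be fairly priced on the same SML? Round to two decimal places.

15.16%

MRP = (15.22% − 8.68%) / (1.61 − 0.63) = 6.6735%
R_f = 8.68% − 0.63 × 6.6735% = 4.4757%
β_Varden = Cov / Var(R_m) = 0.05949 / 0.03715 = 1.6013
E(R_Varden) = R_f + β × MRP = 4.4757% + 1.6013 × 6.6735% = 15.16%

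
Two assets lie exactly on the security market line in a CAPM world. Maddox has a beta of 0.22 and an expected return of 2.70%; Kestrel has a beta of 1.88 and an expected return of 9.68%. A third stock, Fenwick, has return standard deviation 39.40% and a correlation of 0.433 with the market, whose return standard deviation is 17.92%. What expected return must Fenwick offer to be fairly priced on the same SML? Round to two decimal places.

MRP = (9.68% − 2.70%) / (1.88 − 0.22) = 4.2048%
R_f = 2.70% − 0.22 × 4.2048% = 1.7749%
β_Fenwick = ρ·σ_i/σ_m = 0.433 × 39.40 / 17.92 = 0.9520
E(R_Fenwick) = R_f + β × MRP = 1.7749% + 0.9520 × 4.2048% = 5.78%

5.78%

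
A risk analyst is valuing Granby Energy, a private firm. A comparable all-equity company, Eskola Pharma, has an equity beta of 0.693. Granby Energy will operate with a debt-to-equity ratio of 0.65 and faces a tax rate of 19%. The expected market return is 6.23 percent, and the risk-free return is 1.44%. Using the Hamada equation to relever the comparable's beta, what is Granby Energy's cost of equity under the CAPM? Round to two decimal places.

6.51%

β_L = β_U × [1 + (1 − t)(D/E)] = 0.693 × [1 + (1 − 0.19) × 0.65]
    = 0.693 × [1 + 0.81 × 0.65] = 0.693 × 1.5265 = 1.0579
MRP = 6.23% − 1.44% = 4.79%
E(R) = R_f + β_L × MRP = 1.44% + 1.0579 × 4.79% = 6.51%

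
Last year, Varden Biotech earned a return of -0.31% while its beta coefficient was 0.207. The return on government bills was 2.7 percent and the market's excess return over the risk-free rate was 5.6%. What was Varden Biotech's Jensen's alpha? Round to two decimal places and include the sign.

-4.17%

CAPM benchmark = R_f + β(R_m − R_f) = 2.7% + 0.207 × 5.6% = 3.8592%
α = actual − benchmark = -0.31% − 3.8592% = -4.17%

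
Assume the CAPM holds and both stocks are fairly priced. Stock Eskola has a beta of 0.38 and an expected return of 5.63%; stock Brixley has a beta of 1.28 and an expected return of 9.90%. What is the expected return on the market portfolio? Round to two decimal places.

8.57%

Both satisfy E(R) = R_f + β·MRP, so the slope of the SML is
MRP = (9.90% − 5.63%) / (1.28 − 0.38) = 4.27% / 0.90 = 4.7444%
R_f = E(R_Eskola) − β_Eskola·MRP = 5.63% − 0.38 × 4.7444% = 3.8271%
E(R_m) = R_f + MRP = 3.8271% + 4.7444% = 8.57%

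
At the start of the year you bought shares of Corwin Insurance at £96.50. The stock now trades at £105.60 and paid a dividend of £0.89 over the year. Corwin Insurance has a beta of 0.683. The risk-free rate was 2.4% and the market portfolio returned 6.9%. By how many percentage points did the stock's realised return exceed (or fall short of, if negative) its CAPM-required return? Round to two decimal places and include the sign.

+4.88%

Realised HPR = (P1 + D1 − P0) / P0 = (105.60 + 0.89 − 96.50) / 96.50 = 9.99 / 96.50 = 10.3523%
MRP = 6.9% − 2.4% = 4.50%
CAPM required = R_f + β·MRP = 2.4% + 0.683 × 4.5% = 5.4735%
α = realised − required = 10.3523% − 5.4735% = +4.88%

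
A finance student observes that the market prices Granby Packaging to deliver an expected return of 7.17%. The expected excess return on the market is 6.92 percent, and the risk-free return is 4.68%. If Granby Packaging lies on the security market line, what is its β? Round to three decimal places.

β = (E(R) − R_f) / MRP = (7.17% − 4.68%) / 6.92% = 2.49% / 6.92% = 0.360

0.360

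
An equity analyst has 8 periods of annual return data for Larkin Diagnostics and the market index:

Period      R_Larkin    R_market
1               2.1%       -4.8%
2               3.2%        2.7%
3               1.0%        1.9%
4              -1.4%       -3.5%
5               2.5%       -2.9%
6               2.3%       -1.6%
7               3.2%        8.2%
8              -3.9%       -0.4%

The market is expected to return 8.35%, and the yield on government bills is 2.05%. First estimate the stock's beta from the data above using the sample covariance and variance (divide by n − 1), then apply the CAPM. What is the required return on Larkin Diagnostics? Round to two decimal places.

Mean R_i = (2.1 + 3.2 + 1.0 − 1.4 + 2.5 + 2.3 + 3.2 − 3.9) / 8 = 1.1250%
Mean R_m = (-4.8 + 2.7 + 1.9 − 3.5 − 2.9 − 1.6 + 8.2 − 0.4) / 8 = -0.0500%
Σ(R_i − R̄_i)(R_m − R̄_m) = 22.6800  ⇒  Cov = 22.6800 / 7 = 3.2400
Σ(R_m − R̄_m)² = 124.5400  ⇒  Var(R_m) = 124.5400 / 7 = 17.7914
β = Cov / Var(R_m) = 3.2400 / 17.7914 = 0.1821
MRP = 8.35% − 2.05% = 6.30%
E(R) = R_f + β × MRP = 2.05% + 0.1821 × 6.30% = 3.20%

3.20%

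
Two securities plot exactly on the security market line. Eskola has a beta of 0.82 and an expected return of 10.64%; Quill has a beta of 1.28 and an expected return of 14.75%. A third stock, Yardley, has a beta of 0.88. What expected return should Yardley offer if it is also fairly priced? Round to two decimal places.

MRP (SML slope) = (14.75% − 10.64%) / (1.28 − 0.82) = 4.11% / 0.46 = 8.9348%
R_f (intercept) = 10.64% − 0.82 × 8.9348% = 3.3135%
E(R_Yardley) = R_f + β × MRP = 3.3135% + 0.88 × 8.9348% = 11.18%

11.18%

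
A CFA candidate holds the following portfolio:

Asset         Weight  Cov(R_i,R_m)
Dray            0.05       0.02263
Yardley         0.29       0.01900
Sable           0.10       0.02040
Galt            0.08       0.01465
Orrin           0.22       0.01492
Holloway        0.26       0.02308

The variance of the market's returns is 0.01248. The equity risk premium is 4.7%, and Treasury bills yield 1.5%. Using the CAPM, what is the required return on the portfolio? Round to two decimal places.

8.71%

β_Dray = 0.02263 / 0.01248 = 1.8133
β_Yardley = 0.01900 / 0.01248 = 1.5224
β_Sable = 0.02040 / 0.01248 = 1.6346
β_Galt = 0.01465 / 0.01248 = 1.1739
β_Orrin = 0.01492 / 0.01248 = 1.1955
β_Holloway = 0.02308 / 0.01248 = 1.8494
β_P = Σ w_i β_i = 0.05×1.8133 + 0.29×1.5224 + 0.10×1.6346 + 0.08×1.1739 + 0.22×1.1955 + 0.26×1.8494 = 1.5334
E(R_P) = R_f + β_P × MRP = 1.5% + 1.5334 × 4.7% = 8.71%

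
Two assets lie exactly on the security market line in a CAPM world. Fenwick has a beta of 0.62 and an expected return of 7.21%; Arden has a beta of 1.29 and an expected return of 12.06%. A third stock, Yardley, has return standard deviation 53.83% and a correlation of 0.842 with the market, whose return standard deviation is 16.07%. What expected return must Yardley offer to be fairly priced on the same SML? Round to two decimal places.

MRP = (12.06% − 7.21%) / (1.29 − 0.62) = 7.2388%
R_f = 7.21% − 0.62 × 7.2388% = 2.7219%
β_Yardley = ρ·σ_i/σ_m = 0.842 × 53.83 / 16.07 = 2.8205
E(R_Yardley) = R_f + β × MRP = 2.7219% + 2.8205 × 7.2388% = 23.14%

23.14%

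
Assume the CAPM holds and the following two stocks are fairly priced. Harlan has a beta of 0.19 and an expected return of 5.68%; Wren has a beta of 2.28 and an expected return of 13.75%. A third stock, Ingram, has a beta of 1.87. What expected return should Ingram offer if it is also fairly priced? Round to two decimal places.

12.17%

MRP (SML slope) = (13.75% − 5.68%) / (2.28 − 0.19) = 8.07% / 2.09 = 3.8612%
R_f (intercept) = 5.68% − 0.19 × 3.8612% = 4.9464%
E(R_Ingram) = R_f + β × MRP = 4.9464% + 1.87 × 3.8612% = 12.17%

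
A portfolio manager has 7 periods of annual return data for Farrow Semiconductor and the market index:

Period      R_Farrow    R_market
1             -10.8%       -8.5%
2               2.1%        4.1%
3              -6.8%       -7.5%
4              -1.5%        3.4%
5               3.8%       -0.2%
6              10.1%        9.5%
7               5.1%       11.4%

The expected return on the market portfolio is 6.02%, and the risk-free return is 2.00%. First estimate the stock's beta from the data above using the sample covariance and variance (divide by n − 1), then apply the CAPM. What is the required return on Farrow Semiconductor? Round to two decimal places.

5.35%

Mean R_i = (-10.8 + 2.1 − 6.8 − 1.5 + 3.8 + 10.1 + 5.1) / 7 = 0.2857%
Mean R_m = (-8.5 + 4.1 − 7.5 + 3.4 − 0.2 + 9.5 + 11.4) / 7 = 1.7429%
Σ(R_i − R̄_i)(R_m − R̄_m) = 296.1543  ⇒  Cov = 296.1543 / 6 = 49.3591
Σ(R_m − R̄_m)² = 355.8571  ⇒  Var(R_m) = 355.8571 / 6 = 59.3095
β = Cov / Var(R_m) = 49.3591 / 59.3095 = 0.8322
MRP = 6.02% − 2.00% = 4.02%
E(R) = R_f + β × MRP = 2.00% + 0.8322 × 4.02% = 5.35%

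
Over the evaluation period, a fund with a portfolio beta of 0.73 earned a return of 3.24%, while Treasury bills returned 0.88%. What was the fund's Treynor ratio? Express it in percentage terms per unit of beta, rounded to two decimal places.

Treynor = (R_P − R_f) / β_P = (3.24% − 0.88%) / 0.7300 = 2.36% / 0.7300 = 3.23%

3.23%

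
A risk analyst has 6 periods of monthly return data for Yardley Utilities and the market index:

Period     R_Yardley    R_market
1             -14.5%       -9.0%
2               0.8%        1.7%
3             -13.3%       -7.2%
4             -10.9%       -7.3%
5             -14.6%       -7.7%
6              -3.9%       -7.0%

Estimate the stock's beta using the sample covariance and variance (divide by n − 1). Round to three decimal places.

1.379

Mean R_i = (-14.5 + 0.8 − 13.3 − 10.9 − 14.6 − 3.9) / 6 = -9.4000%
Mean R_m = (-9.0 + 1.7 − 7.2 − 7.3 − 7.7 − 7.0) / 6 = -6.0833%
Σ(R_i − R̄_i)(R_m − R̄_m) = 103.8100  ⇒  Cov = 103.8100 / 5 = 20.7620
Σ(R_m − R̄_m)² = 75.2683  ⇒  Var(R_m) = 75.2683 / 5 = 15.0537
β = Cov / Var(R_m) = 20.7620 / 15.0537 = 1.3792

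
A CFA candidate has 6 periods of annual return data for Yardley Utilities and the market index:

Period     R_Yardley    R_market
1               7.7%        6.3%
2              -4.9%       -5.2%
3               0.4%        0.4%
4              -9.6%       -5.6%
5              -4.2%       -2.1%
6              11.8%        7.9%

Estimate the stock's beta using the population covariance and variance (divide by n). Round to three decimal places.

Mean R_i = (7.7 − 4.9 + 0.4 − 9.6 − 4.2 + 11.8) / 6 = 0.2000%
Mean R_m = (6.3 − 5.2 + 0.4 − 5.6 − 2.1 + 7.9) / 6 = 0.2833%
Σ(R_i − R̄_i)(R_m − R̄_m) = 229.6100  ⇒  Cov = 229.6100 / 6 = 38.2683
Σ(R_m − R̄_m)² = 164.5883  ⇒  Var(R_m) = 164.5883 / 6 = 27.4314
β = Cov / Var(R_m) = 38.2683 / 27.4314 = 1.3951

1.395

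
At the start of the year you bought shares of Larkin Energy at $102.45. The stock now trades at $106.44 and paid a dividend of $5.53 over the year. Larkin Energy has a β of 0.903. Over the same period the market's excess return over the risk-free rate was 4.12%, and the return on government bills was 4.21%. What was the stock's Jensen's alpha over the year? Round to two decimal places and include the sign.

Realised HPR = (P1 + D1 − P0) / P0 = (106.44 + 5.53 − 102.45) / 102.45 = 9.52 / 102.45 = 9.2923%
CAPM required = R_f + β·MRP = 4.21% + 0.903 × 4.12% = 7.93036%
α = realised − required = 9.2923% − 7.93036% = +1.36%

+1.36%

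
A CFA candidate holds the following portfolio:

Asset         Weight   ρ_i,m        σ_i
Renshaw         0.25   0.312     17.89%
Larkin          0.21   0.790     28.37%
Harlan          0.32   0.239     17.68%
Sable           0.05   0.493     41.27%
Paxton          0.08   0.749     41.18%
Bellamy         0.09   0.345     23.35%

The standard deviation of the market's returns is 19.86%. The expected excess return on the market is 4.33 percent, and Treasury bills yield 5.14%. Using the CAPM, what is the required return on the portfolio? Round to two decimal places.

β_Renshaw = 0.312 × 17.89% / 19.86% = 0.2811
β_Larkin = 0.790 × 28.37% / 19.86% = 1.1285
β_Harlan = 0.239 × 17.68% / 19.86% = 0.2128
β_Sable = 0.493 × 41.27% / 19.86% = 1.0245
β_Paxton = 0.749 × 41.18% / 19.86% = 1.5531
β_Bellamy = 0.345 × 23.35% / 19.86% = 0.4056
β_P = Σ w_i β_i = 0.25×0.2811 + 0.21×1.1285 + 0.32×0.2128 + 0.05×1.0245 + 0.08×1.5531 + 0.09×0.4056 = 0.5873
E(R_P) = R_f + β_P × MRP = 5.14% + 0.5873 × 4.33% = 7.68%

7.68%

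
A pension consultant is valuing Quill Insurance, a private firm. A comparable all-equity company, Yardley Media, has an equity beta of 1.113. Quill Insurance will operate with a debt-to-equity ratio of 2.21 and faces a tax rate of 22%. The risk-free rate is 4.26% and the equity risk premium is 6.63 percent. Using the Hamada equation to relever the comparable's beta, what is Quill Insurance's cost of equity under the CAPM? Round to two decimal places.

24.36%

β_L = β_U × [1 + (1 − t)(D/E)] = 1.113 × [1 + (1 − 0.22) × 2.21]
    = 1.113 × [1 + 0.78 × 2.21] = 1.113 × 2.7238 = 3.0316
E(R) = R_f + β_L × MRP = 4.26% + 3.0316 × 6.63% = 24.36%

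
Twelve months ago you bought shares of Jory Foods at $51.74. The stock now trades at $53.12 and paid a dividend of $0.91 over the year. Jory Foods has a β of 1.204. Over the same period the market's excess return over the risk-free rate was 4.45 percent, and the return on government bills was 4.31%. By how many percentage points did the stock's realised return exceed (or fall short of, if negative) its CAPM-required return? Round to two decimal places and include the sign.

-5.24%

Realised HPR = (P1 + D1 − P0) / P0 = (53.12 + 0.91 − 51.74) / 51.74 = 2.29 / 51.74 = 4.4260%
CAPM required = R_f + β·MRP = 4.31% + 1.204 × 4.45% = 9.66780%
α = realised − required = 4.4260% − 9.66780% = -5.24%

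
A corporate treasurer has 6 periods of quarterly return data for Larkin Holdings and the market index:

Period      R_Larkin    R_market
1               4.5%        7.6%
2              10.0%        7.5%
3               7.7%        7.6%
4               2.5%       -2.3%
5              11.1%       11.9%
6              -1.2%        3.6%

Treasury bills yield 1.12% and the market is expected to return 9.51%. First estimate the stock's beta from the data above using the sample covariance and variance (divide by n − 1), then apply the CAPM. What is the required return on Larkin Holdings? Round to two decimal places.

7.06%

Mean R_i = (4.5 + 10.0 + 7.7 + 2.5 + 11.1 − 1.2) / 6 = 5.7667%
Mean R_m = (7.6 + 7.5 + 7.6 − 2.3 + 11.9 + 3.6) / 6 = 5.9833%
Σ(R_i − R̄_i)(R_m − R̄_m) = 82.7167  ⇒  Cov = 82.7167 / 5 = 16.5433
Σ(R_m − R̄_m)² = 116.8283  ⇒  Var(R_m) = 116.8283 / 5 = 23.3657
β = Cov / Var(R_m) = 16.5433 / 23.3657 = 0.7080
MRP = 9.51% − 1.12% = 8.39%
E(R) = R_f + β × MRP = 1.12% + 0.7080 × 8.39% = 7.06%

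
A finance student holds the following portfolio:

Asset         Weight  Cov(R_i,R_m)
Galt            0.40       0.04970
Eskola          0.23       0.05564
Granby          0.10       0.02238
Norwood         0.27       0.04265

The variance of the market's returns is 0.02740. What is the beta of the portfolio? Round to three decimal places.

β_Galt = 0.04970 / 0.02740 = 1.8139
β_Eskola = 0.05564 / 0.02740 = 2.0307
β_Granby = 0.02238 / 0.02740 = 0.8168
β_Norwood = 0.04265 / 0.02740 = 1.5566
β_P = Σ w_i β_i = 0.40×1.8139 + 0.23×2.0307 + 0.10×0.8168 + 0.27×1.5566 = 1.6946

1.695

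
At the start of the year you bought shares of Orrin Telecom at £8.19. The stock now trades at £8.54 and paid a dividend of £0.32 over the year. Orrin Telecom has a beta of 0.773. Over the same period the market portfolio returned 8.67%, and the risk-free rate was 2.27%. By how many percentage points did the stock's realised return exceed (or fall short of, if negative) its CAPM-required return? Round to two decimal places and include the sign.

+0.96%

Realised HPR = (P1 + D1 − P0) / P0 = (8.54 + 0.32 − 8.19) / 8.19 = 0.67 / 8.19 = 8.1807%
MRP = 8.67% − 2.27% = 6.40%
CAPM required = R_f + β·MRP = 2.27% + 0.773 × 6.40% = 7.21720%
α = realised − required = 8.1807% − 7.21720% = +0.96%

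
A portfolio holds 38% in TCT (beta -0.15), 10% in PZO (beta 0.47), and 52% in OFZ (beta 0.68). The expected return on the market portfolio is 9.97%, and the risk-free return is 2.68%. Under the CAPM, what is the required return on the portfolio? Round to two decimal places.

β_P = Σ w_i β_i = 0.38×-0.15 + 0.10×0.47 + 0.52×0.68 = 0.3436
MRP = 9.97% − 2.68% = 7.29%
E(R_P) = R_f + β_P × MRP = 2.68% + 0.3436 × 7.29% = 5.18%

5.18%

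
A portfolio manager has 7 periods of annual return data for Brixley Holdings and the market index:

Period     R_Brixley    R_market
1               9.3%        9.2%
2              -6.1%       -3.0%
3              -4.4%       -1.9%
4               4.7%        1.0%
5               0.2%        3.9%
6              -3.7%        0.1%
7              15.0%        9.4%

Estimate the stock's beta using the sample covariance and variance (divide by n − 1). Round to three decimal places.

Mean R_i = (9.3 − 6.1 − 4.4 + 4.7 + 0.2 − 3.7 + 15.0) / 7 = 2.1429%
Mean R_m = (9.2 − 3.0 − 1.9 + 1.0 + 3.9 + 0.1 + 9.4) / 7 = 2.6714%
Σ(R_i − R̄_i)(R_m − R̄_m) = 218.2586  ⇒  Cov = 218.2586 / 6 = 36.3764
Σ(R_m − R̄_m)² = 151.8743  ⇒  Var(R_m) = 151.8743 / 6 = 25.3124
β = Cov / Var(R_m) = 36.3764 / 25.3124 = 1.4371

1.437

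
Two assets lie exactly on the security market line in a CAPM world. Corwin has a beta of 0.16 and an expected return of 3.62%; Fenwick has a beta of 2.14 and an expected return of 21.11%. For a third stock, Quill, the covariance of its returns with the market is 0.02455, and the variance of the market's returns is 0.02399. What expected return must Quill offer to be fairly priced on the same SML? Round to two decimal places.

11.25%

MRP = (21.11% − 3.62%) / (2.14 − 0.16) = 8.8333%
R_f = 3.62% − 0.16 × 8.8333% = 2.2067%
β_Quill = Cov / Var(R_m) = 0.02455 / 0.02399 = 1.0233
E(R_Quill) = R_f + β × MRP = 2.2067% + 1.0233 × 8.8333% = 11.25%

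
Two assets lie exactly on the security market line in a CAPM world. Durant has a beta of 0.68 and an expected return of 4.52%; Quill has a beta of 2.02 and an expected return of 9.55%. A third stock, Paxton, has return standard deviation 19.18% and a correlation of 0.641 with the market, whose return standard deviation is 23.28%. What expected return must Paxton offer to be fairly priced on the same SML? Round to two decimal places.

MRP = (9.55% − 4.52%) / (2.02 − 0.68) = 3.7537%
R_f = 4.52% − 0.68 × 3.7537% = 1.9675%
β_Paxton = ρ·σ_i/σ_m = 0.641 × 19.18 / 23.28 = 0.5281
E(R_Paxton) = R_f + β × MRP = 1.9675% + 0.5281 × 3.7537% = 3.95%

3.95%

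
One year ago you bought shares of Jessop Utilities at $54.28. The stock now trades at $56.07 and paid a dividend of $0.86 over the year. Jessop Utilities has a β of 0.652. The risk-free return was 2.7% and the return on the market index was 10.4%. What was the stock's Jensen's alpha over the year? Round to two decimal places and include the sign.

Realised HPR = (P1 + D1 − P0) / P0 = (56.07 + 0.86 − 54.28) / 54.28 = 2.65 / 54.28 = 4.8821%
MRP = 10.4% − 2.7% = 7.70%
CAPM required = R_f + β·MRP = 2.7% + 0.652 × 7.7% = 7.7204%
α = realised − required = 4.8821% − 7.7204% = -2.84%

-2.84%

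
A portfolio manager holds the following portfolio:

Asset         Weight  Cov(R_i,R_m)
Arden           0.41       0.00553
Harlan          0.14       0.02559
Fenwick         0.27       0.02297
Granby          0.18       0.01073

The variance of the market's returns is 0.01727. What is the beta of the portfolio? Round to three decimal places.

β_Arden = 0.00553 / 0.01727 = 0.3202
β_Harlan = 0.02559 / 0.01727 = 1.4818
β_Fenwick = 0.02297 / 0.01727 = 1.3301
β_Granby = 0.01073 / 0.01727 = 0.6213
β_P = Σ w_i β_i = 0.41×0.3202 + 0.14×1.4818 + 0.27×1.3301 + 0.18×0.6213 = 0.8097

0.810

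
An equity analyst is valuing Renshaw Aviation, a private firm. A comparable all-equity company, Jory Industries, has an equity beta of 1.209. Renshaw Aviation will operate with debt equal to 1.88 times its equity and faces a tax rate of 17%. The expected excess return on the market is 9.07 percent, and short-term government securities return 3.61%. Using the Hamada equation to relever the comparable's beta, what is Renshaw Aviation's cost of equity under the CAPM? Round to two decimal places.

β_L = β_U × [1 + (1 − t)(D/E)] = 1.209 × [1 + (1 − 0.17) × 1.88]
    = 1.209 × [1 + 0.83 × 1.88] = 1.209 × 2.5604 = 3.0955
E(R) = R_f + β_L × MRP = 3.61% + 3.0955 × 9.07% = 31.69%

31.69%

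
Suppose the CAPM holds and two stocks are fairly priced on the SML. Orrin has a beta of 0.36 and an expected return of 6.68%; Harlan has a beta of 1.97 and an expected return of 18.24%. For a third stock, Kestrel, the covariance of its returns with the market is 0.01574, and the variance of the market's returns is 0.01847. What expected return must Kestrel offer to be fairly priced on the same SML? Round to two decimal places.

10.21%

MRP = (18.24% − 6.68%) / (1.97 − 0.36) = 7.1801%
R_f = 6.68% − 0.36 × 7.1801% = 4.0952%
β_Kestrel = Cov / Var(R_m) = 0.01574 / 0.01847 = 0.8522
E(R_Kestrel) = R_f + β × MRP = 4.0952% + 0.8522 × 7.1801% = 10.21%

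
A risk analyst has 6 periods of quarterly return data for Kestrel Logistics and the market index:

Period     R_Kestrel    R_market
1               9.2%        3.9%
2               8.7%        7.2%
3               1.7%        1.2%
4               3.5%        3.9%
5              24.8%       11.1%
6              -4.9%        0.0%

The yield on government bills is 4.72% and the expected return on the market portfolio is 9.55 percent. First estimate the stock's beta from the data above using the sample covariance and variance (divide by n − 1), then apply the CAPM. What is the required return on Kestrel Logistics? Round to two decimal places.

Mean R_i = (9.2 + 8.7 + 1.7 + 3.5 + 24.8 − 4.9) / 6 = 7.1667%
Mean R_m = (3.9 + 7.2 + 1.2 + 3.9 + 11.1 + 0.0) / 6 = 4.5500%
Σ(R_i − R̄_i)(R_m − R̄_m) = 193.8400  ⇒  Cov = 193.8400 / 5 = 38.7680
Σ(R_m − R̄_m)² = 82.6950  ⇒  Var(R_m) = 82.6950 / 5 = 16.5390
β = Cov / Var(R_m) = 38.7680 / 16.5390 = 2.3440
MRP = 9.55% − 4.72% = 4.83%
E(R) = R_f + β × MRP = 4.72% + 2.3440 × 4.83% = 16.04%

16.04%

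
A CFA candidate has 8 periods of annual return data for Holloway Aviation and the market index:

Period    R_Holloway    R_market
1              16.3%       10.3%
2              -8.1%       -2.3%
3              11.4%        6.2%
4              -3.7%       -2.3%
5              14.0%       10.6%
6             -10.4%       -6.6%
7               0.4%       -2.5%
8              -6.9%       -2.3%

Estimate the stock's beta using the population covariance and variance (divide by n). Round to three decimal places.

Mean R_i = (16.3 − 8.1 + 11.4 − 3.7 + 14.0 − 10.4 + 0.4 − 6.9) / 8 = 1.6250%
Mean R_m = (10.3 − 2.3 + 6.2 − 2.3 + 10.6 − 6.6 − 2.5 − 2.3) / 8 = 1.3875%
Σ(R_i − R̄_i)(R_m − R̄_m) = 479.5825  ⇒  Cov = 479.5825 / 8 = 59.9478
Σ(R_m − R̄_m)² = 307.1688  ⇒  Var(R_m) = 307.1688 / 8 = 38.3961
β = Cov / Var(R_m) = 59.9478 / 38.3961 = 1.5613

1.561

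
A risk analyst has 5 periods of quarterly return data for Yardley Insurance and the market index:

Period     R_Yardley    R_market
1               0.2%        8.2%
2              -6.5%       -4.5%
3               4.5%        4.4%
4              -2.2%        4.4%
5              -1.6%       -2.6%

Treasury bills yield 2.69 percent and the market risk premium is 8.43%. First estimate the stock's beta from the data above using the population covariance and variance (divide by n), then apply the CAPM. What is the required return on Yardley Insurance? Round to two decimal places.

6.87%

Mean R_i = (0.2 − 6.5 + 4.5 − 2.2 − 1.6) / 5 = -1.1200%
Mean R_m = (8.2 − 4.5 + 4.4 + 4.4 − 2.6) / 5 = 1.9800%
Σ(R_i − R̄_i)(R_m − R̄_m) = 56.2580  ⇒  Cov = 56.2580 / 5 = 11.2516
Σ(R_m − R̄_m)² = 113.3680  ⇒  Var(R_m) = 113.3680 / 5 = 22.6736
β = Cov / Var(R_m) = 11.2516 / 22.6736 = 0.4962
E(R) = R_f + β × MRP = 2.69% + 0.4962 × 8.43% = 6.87%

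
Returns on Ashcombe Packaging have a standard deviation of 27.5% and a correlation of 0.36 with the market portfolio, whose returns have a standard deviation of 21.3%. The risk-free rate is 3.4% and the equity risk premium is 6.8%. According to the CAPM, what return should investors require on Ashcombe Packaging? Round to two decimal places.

6.56%

β = ρ × σ_i / σ_m = 0.36 × 27.5% / 21.3% = 0.4648
E(R) = 3.4% + 0.4648 × 6.8% = 6.56%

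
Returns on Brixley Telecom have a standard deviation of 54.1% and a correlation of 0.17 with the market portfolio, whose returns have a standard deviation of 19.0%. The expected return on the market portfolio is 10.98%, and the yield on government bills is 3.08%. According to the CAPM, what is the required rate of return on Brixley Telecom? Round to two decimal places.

β = ρ × σ_i / σ_m = 0.17 × 54.1% / 19.0% = 0.4841
MRP = 10.98% − 3.08% = 7.90%
E(R) = 3.08% + 0.4841 × 7.90% = 6.90%

6.90%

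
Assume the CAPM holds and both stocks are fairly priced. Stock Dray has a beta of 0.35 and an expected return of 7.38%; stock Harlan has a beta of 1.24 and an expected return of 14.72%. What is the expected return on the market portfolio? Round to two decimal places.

Both satisfy E(R) = R_f + β·MRP, so the slope of the SML is
MRP = (14.72% − 7.38%) / (1.24 − 0.35) = 7.34% / 0.89 = 8.2472%
R_f = E(R_Dray) − β_Dray·MRP = 7.38% − 0.35 × 8.2472% = 4.4935%
E(R_m) = R_f + MRP = 4.4935% + 8.2472% = 12.74%

12.74%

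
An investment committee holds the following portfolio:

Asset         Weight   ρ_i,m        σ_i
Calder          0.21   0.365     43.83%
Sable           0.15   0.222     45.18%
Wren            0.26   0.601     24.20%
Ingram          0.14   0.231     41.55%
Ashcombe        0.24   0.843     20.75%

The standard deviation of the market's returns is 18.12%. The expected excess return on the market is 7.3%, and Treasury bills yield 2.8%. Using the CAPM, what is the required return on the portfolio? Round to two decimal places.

8.52%

β_Calder = 0.365 × 43.83% / 18.12% = 0.8829
β_Sable = 0.222 × 45.18% / 18.12% = 0.5535
β_Wren = 0.601 × 24.20% / 18.12% = 0.8027
β_Ingram = 0.231 × 41.55% / 18.12% = 0.5297
β_Ashcombe = 0.843 × 20.75% / 18.12% = 0.9654
β_P = Σ w_i β_i = 0.21×0.8829 + 0.15×0.5535 + 0.26×0.8027 + 0.14×0.5297 + 0.24×0.9654 = 0.7830
E(R_P) = R_f + β_P × MRP = 2.8% + 0.7830 × 7.3% = 8.52%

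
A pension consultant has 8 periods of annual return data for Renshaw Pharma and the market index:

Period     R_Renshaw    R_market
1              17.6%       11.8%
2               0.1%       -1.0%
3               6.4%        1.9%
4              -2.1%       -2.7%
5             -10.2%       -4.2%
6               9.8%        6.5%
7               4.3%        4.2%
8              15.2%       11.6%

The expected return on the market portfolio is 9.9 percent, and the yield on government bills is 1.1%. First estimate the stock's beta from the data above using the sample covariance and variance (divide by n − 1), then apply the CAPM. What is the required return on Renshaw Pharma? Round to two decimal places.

Mean R_i = (17.6 + 0.1 + 6.4 − 2.1 − 10.2 + 9.8 + 4.3 + 15.2) / 8 = 5.1375%
Mean R_m = (11.8 − 1.0 + 1.9 − 2.7 − 4.2 + 6.5 + 4.2 + 11.6) / 8 = 3.5125%
Σ(R_i − R̄_i)(R_m − R̄_m) = 381.9663  ⇒  Cov = 381.9663 / 7 = 54.5666
Σ(R_m − R̄_m)² = 264.5288  ⇒  Var(R_m) = 264.5288 / 7 = 37.7898
β = Cov / Var(R_m) = 54.5666 / 37.7898 = 1.4440
MRP = 9.9% − 1.1% = 8.80%
E(R) = R_f + β × MRP = 1.1% + 1.4440 × 8.8% = 13.81%

13.81%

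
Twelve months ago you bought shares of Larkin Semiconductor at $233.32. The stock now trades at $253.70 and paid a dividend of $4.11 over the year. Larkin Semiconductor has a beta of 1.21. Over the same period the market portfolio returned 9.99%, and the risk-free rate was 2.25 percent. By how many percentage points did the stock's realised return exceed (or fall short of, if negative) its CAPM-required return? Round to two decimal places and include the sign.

-1.12%

Realised HPR = (P1 + D1 − P0) / P0 = (253.70 + 4.11 − 233.32) / 233.32 = 24.49 / 233.32 = 10.4963%
MRP = 9.99% − 2.25% = 7.74%
CAPM required = R_f + β·MRP = 2.25% + 1.21 × 7.74% = 11.6154%
α = realised − required = 10.4963% − 11.6154% = -1.12%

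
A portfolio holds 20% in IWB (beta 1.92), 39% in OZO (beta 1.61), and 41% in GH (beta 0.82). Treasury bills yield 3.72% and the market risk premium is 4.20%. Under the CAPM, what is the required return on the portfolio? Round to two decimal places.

β_P = Σ w_i β_i = 0.20×1.92 + 0.39×1.61 + 0.41×0.82 = 1.3481
E(R_P) = R_f + β_P × MRP = 3.72% + 1.3481 × 4.20% = 9.38%

9.38%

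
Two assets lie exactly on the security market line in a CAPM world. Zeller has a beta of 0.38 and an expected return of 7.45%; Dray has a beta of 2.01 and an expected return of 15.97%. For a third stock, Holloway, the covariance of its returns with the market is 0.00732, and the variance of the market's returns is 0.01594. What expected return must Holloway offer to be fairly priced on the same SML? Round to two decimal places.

7.86%

MRP = (15.97% − 7.45%) / (2.01 − 0.38) = 5.2270%
R_f = 7.45% − 0.38 × 5.2270% = 5.4637%
β_Holloway = Cov / Var(R_m) = 0.00732 / 0.01594 = 0.4592
E(R_Holloway) = R_f + β × MRP = 5.4637% + 0.4592 × 5.2270% = 7.86%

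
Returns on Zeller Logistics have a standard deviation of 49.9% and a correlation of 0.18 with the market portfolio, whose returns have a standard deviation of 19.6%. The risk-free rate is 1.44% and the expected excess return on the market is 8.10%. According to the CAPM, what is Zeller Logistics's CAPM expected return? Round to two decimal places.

β = ρ × σ_i / σ_m = 0.18 × 49.9% / 19.6% = 0.4583
E(R) = 1.44% + 0.4583 × 8.10% = 5.15%

5.15%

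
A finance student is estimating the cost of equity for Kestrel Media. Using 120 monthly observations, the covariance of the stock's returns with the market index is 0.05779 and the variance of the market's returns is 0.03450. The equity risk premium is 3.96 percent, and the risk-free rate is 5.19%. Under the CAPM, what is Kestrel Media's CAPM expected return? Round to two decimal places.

β = Cov(R_i, R_m) / Var(R_m) = 0.05779 / 0.03450 = 1.6751
E(R) = R_f + β × MRP = 5.19% + 1.6751 × 3.96% = 11.82%

11.82%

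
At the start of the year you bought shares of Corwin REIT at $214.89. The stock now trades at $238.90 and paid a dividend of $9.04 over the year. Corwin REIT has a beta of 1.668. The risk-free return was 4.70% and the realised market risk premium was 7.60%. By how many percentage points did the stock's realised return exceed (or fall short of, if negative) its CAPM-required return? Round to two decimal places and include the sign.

-2.00%

Realised HPR = (P1 + D1 − P0) / P0 = (238.90 + 9.04 − 214.89) / 214.89 = 33.05 / 214.89 = 15.3800%
CAPM required = R_f + β·MRP = 4.70% + 1.668 × 7.60% = 17.37680%
α = realised − required = 15.3800% − 17.37680% = -2.00%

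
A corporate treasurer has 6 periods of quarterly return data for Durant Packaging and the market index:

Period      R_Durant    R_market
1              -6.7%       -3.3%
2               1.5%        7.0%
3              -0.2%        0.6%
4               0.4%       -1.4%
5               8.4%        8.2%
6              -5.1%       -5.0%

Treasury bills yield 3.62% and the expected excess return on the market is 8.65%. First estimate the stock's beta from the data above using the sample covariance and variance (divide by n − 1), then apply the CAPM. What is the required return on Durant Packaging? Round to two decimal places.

11.09%

Mean R_i = (-6.7 + 1.5 − 0.2 + 0.4 + 8.4 − 5.1) / 6 = -0.2833%
Mean R_m = (-3.3 + 7.0 + 0.6 − 1.4 + 8.2 − 5.0) / 6 = 1.0167%
Σ(R_i − R̄_i)(R_m − R̄_m) = 128.0383  ⇒  Cov = 128.0383 / 5 = 25.6077
Σ(R_m − R̄_m)² = 148.2483  ⇒  Var(R_m) = 148.2483 / 5 = 29.6497
β = Cov / Var(R_m) = 25.6077 / 29.6497 = 0.8637
E(R) = R_f + β × MRP = 3.62% + 0.8637 × 8.65% = 11.09%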